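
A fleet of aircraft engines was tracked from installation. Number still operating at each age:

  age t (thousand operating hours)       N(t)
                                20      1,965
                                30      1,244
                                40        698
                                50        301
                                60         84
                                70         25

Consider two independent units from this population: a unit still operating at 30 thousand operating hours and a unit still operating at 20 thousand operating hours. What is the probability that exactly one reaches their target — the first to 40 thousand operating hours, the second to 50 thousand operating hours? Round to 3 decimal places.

p₁ = N(40)/N(30) = 698/1,244 = 0.561093; p₂ = N(50)/N(20) = 301/1,965 = 0.153181.
P(exactly one) = p₁(1−p₂) + (1−p₁)p₂ = 0.475144 + 0.067232 = 0.542376.

0.542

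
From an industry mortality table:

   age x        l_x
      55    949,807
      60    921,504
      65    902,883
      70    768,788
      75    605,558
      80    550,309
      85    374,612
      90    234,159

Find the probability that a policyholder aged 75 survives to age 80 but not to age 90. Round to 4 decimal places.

0.5221

This is the probability of reaching 80 but not 90, conditional on being alive at 75: (l_80 − l_90) / l_75.
= (550,309 − 234,159) / 605,558 = 316,150 / 605,558 = 0.522080.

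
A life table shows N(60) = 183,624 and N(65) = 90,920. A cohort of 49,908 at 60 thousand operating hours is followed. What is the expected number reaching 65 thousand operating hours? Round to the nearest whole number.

24712

The relevant probability is 90,920/183,624 = 0.495142.
Expected number = 49,908 × 0.495142 = 24712.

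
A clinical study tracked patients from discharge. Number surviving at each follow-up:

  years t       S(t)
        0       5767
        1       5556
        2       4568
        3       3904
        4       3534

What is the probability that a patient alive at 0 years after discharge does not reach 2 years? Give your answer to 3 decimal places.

0.208

P(die before 2 | alive at 0) = 1 − S(2)/S(0) = 1 − 4568/5767 = (1199)/5767 = 0.207907.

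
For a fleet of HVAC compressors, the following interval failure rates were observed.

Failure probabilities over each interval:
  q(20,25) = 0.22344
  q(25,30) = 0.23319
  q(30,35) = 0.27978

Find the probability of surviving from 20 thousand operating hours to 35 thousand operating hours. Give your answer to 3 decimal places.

0.429

P(survive 20→35) = (1 − 0.22344) × (1 − 0.23319) × (1 − 0.27978).
= 0.77656 × 0.76681 × 0.72022 = 0.428872.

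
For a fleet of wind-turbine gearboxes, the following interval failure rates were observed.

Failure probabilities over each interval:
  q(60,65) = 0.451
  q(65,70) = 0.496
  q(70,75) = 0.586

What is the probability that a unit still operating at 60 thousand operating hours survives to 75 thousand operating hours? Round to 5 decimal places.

P(survive 60→75) = (1 − 0.451) × (1 − 0.496) × (1 − 0.586).
= 0.549 × 0.504 × 0.414 = 0.114552.

0.11455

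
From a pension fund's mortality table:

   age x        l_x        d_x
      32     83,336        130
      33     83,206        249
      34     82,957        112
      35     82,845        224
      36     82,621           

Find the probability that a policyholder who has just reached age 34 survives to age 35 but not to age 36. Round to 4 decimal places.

We want 1|1q34 = (l_35 − l_36)/l_34.
This is the probability of reaching 35 but not 36, conditional on being alive at 34: (l_35 − l_36) / l_34.
= (82,845 − 82,621) / 82,957 = 224 / 82,957 = 0.002700.

0.0027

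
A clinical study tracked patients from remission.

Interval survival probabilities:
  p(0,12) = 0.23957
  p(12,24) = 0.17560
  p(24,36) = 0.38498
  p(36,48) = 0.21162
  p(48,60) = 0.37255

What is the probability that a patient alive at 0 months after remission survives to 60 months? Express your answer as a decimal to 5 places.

0.00128

Chaining the interval survival probabilities: 0.23957 × 0.17560 × 0.38498 × 0.21162 × 0.37255.
= 0.001277.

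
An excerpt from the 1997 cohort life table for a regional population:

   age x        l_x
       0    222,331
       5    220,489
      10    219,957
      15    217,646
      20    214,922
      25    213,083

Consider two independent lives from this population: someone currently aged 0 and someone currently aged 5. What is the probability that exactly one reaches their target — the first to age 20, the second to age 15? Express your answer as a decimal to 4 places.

0.0454

p₁ = l_20/l_0 = 214,922/222,331 = 0.966676; p₂ = l_15/l_5 = 217,646/220,489 = 0.987106.
P(exactly one) = p₁(1−p₂) + (1−p₁)p₂ = 0.012464 + 0.032894 = 0.045359.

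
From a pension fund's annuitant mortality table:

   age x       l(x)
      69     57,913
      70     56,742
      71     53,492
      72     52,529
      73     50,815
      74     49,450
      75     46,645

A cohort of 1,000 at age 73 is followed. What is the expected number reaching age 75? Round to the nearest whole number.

The relevant probability is 46,645/50,815 = 0.917938.
Expected number = 1,000 × 0.917938 = 918.

918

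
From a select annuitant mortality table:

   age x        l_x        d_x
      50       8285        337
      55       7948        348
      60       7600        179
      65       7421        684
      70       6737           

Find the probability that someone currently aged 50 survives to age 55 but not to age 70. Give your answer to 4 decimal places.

0.1462

We want 5|15q50 = (l_55 − l_70)/l_50.
This is the probability of reaching 55 but not 70, conditional on being alive at 50: (l_55 − l_70) / l_50.
= (7948 − 6737) / 8285 = 1211 / 8285 = 0.146168.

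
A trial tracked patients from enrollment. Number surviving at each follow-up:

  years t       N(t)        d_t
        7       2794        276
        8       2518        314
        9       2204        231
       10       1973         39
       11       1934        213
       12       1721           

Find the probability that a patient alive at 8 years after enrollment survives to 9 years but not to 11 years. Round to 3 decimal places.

0.107

This is the probability of reaching 9 but not 11, conditional on being alive at 8: (N(9) − N(11)) / N(8).
= (2204 − 1934) / 2518 = 270 / 2518 = 0.107228.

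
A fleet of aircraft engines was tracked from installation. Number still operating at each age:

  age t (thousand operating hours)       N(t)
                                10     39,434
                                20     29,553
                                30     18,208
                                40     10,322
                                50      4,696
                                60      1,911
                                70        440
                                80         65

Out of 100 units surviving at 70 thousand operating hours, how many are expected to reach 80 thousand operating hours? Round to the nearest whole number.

15

The relevant probability is 65/440 = 0.147727.
Expected number = 100 × 0.147727 = 15.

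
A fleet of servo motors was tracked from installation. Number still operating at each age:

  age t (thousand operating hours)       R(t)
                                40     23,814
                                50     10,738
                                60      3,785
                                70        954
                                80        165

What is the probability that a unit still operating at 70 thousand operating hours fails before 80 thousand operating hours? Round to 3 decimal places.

P(fail before 80 | operational at 70) = 1 − R(80)/R(70) = 1 − 165/954 = (789)/954 = 0.827044.

0.827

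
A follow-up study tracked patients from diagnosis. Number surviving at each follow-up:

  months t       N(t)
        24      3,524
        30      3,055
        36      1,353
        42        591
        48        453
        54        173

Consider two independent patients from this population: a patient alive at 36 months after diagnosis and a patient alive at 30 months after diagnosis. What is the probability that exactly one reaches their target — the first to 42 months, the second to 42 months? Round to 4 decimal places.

p₁ = N(42)/N(36) = 591/1,353 = 0.436807; p₂ = N(42)/N(30) = 591/3,055 = 0.193453.
P(exactly one) = p₁(1−p₂) + (1−p₁)p₂ = 0.352305 + 0.108951 = 0.461257.

0.4613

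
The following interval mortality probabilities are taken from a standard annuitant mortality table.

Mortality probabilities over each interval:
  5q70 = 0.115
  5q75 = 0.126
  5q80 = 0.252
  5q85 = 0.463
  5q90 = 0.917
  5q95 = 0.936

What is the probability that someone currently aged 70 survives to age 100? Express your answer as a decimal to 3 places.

Chaining the interval survival probabilities: (1 − 0.115) × (1 − 0.126) × (1 − 0.252) × (1 − 0.463) × (1 − 0.917) × (1 − 0.936).
= 0.885 × 0.874 × 0.748 × 0.537 × 0.083 × 0.064 = 0.001650.

0.002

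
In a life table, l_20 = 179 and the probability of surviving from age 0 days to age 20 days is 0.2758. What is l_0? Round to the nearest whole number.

649

l_0 = l_20 / p = 179 / 0.2758 = 649.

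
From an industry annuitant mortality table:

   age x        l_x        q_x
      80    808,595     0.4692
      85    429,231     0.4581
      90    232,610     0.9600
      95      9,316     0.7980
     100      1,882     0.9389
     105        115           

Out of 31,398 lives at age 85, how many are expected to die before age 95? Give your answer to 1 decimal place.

The relevant probability is 1 − 9,316/429,231 = 0.978296.
Expected number = 31,398 × 0.978296 = 30716.5.

30716.5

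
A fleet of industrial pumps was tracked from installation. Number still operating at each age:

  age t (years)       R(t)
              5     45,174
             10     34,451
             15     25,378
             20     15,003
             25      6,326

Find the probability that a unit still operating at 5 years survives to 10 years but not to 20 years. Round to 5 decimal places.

0.43051

This is the probability of reaching 10 but not 20, conditional on being operational at 5: (R(10) − R(20)) / R(5).
= (34,451 − 15,003) / 45,174 = 19,448 / 45,174 = 0.430513.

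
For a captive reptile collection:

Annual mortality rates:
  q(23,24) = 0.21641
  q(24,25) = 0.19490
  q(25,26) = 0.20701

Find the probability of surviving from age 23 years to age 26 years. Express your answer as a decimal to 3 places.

0.500

The overall survival probability is (1 − 0.21641) × (1 − 0.19490) × (1 − 0.20701).
= 0.78359 × 0.80510 × 0.79299 = 0.500272.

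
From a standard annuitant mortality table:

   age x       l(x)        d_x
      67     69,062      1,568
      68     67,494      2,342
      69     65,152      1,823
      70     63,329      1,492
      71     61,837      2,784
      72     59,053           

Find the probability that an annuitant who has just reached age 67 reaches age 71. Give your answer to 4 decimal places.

0.8954

The conditional survival probability is l(71)/l(67) = 61,837/69,062 = 0.895384.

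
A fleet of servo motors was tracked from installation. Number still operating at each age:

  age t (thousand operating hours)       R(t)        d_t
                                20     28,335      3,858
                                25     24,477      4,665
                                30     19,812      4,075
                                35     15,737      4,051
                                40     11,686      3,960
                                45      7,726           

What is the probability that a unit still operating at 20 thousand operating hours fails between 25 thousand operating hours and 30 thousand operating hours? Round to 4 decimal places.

This is the probability of reaching 25 but not 30, conditional on being operational at 20: (R(25) − R(30)) / R(20).
= (24,477 − 19,812) / 28,335 = 4,665 / 28,335 = 0.164637.

0.1646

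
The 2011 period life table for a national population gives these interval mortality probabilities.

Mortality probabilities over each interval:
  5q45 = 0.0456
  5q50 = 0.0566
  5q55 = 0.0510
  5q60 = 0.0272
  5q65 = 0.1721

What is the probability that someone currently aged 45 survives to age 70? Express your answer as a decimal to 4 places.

The overall survival probability is (1 − 0.0456) × (1 − 0.0566) × (1 − 0.0510) × (1 − 0.0272) × (1 − 0.1721).
= 0.9544 × 0.9434 × 0.9490 × 0.9728 × 0.8279 = 0.688167.

0.6882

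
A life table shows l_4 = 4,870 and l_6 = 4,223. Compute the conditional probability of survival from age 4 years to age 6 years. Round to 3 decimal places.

0.867

The conditional survival probability is l_6/l_4 = 4,223/4,870 = 0.867146.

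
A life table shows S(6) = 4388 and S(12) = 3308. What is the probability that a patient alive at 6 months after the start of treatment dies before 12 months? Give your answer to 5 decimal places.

P(die before 12 | alive at 6) = 1 − S(12)/S(6) = 1 − 3308/4388 = (1080)/4388 = 0.246126.

0.24613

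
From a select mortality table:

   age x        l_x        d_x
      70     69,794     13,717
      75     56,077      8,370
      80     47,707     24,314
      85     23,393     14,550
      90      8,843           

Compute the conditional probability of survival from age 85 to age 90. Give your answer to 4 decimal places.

We want 5p85 = l_90/l_85.
The conditional survival probability is l_90/l_85 = 8,843/23,393 = 0.378019.

0.3780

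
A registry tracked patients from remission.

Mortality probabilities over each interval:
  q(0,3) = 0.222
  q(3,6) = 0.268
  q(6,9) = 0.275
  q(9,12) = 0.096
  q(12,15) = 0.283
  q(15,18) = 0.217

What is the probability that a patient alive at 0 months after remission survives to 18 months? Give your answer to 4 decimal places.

Survival from 0 to 18 is the product of surviving each interval: (1 − 0.222) × (1 − 0.268) × (1 − 0.275) × (1 − 0.096) × (1 − 0.283) × (1 − 0.217).
= 0.778 × 0.732 × 0.725 × 0.904 × 0.717 × 0.783 = 0.209545.

0.2095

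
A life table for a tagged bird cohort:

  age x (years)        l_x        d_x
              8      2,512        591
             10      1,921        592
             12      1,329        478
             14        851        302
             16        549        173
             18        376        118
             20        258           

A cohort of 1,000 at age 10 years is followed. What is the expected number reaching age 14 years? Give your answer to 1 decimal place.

The relevant probability is 851/1,921 = 0.442998.
Expected number = 1,000 × 0.442998 = 443.0.

443.0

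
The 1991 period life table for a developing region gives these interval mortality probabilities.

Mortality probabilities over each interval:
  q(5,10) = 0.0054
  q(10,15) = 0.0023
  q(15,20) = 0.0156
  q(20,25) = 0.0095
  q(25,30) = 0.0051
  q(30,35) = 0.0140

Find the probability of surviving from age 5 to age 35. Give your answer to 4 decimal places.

P(survive 5→35) = (1 − 0.0054) × (1 − 0.0023) × (1 − 0.0156) × (1 − 0.0095) × (1 − 0.0051) × (1 − 0.0140).
= 0.9946 × 0.9977 × 0.9844 × 0.9905 × 0.9949 × 0.9860 = 0.949141.

0.9491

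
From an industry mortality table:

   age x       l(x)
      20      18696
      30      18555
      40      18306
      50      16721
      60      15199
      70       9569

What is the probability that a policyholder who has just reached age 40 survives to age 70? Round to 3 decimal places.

The conditional survival probability is l(70)/l(40) = 9569/18306 = 0.522725.

0.523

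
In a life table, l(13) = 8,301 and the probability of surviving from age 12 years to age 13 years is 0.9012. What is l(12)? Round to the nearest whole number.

9211

l(12) = l(13) / p = 8,301 / 0.9012 = 9211.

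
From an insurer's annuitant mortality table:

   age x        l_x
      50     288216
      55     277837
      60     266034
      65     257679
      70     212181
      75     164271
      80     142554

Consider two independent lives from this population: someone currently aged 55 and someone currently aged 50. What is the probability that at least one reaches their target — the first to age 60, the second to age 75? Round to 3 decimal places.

p₁ = l_60/l_55 = 266034/277837 = 0.957518; p₂ = l_75/l_50 = 164271/288216 = 0.569958.
P(at least one) = 1 − (1−p₁)(1−p₂) = 1 − 0.042482 × 0.430042 = 0.981731.

0.982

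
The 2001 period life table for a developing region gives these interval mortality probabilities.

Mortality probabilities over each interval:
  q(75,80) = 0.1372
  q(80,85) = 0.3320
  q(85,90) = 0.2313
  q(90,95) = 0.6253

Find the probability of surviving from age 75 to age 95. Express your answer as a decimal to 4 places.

0.1660

The overall survival probability is (1 − 0.1372) × (1 − 0.3320) × (1 − 0.2313) × (1 − 0.6253).
= 0.8628 × 0.6680 × 0.7687 × 0.3747 = 0.166007.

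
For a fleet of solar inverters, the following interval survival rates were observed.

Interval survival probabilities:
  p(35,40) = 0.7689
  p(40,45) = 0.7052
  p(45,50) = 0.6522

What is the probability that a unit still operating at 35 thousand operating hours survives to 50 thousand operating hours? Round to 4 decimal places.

0.3536

The overall survival probability is 0.7689 × 0.7052 × 0.6522.
= 0.353641.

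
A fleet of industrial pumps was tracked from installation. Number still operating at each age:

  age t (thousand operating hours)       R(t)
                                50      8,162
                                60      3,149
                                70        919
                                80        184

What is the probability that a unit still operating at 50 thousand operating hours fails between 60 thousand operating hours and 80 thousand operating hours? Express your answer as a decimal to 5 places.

0.36327

This is the probability of reaching 60 but not 80, conditional on being operational at 50: (R(60) − R(80)) / R(50).
= (3,149 − 184) / 8,162 = 2,965 / 8,162 = 0.363269.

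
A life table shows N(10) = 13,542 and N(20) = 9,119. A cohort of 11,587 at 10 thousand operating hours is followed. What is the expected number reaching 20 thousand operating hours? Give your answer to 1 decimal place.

7802.5

The relevant probability is 9,119/13,542 = 0.673387.
Expected number = 11,587 × 0.673387 = 7802.5.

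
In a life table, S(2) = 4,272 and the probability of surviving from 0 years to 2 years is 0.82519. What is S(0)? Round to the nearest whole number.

S(0) = S(2) / p = 4,272 / 0.82519 = 5177.

5177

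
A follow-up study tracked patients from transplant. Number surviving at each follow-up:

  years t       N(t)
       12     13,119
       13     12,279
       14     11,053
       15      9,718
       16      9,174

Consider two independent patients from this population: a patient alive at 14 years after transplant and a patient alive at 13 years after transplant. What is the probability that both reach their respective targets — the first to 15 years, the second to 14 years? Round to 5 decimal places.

p₁ = N(15)/N(14) = 9,718/11,053 = 0.879218; p₂ = N(14)/N(13) = 11,053/12,279 = 0.900155.
P(both) = p₁ × p₂ = 0.879218 × 0.900155 = 0.791432.

0.79143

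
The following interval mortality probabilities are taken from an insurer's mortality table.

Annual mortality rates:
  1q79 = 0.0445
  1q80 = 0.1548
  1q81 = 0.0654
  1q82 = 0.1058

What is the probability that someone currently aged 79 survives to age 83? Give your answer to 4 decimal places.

0.6749

4p79 = (1 − 0.0445) × (1 − 0.1548) × (1 − 0.0654) × (1 − 0.1058).
= 0.9555 × 0.8452 × 0.9346 × 0.8942 = 0.674917.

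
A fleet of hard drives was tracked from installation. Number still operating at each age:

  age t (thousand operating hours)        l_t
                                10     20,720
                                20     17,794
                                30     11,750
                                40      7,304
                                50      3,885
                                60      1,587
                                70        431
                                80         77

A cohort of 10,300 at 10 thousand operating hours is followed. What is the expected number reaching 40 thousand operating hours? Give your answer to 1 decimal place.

The relevant probability is 7,304/20,720 = 0.352510.
Expected number = 10,300 × 0.352510 = 3630.8.

3630.8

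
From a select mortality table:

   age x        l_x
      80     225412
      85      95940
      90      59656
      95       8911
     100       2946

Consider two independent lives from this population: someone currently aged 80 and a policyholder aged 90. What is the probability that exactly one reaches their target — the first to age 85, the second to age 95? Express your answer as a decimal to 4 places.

p₁ = l_85/l_80 = 95940/225412 = 0.425621; p₂ = l_95/l_90 = 8911/59656 = 0.149373.
P(exactly one) = p₁(1−p₂) + (1−p₁)p₂ = 0.362045 + 0.085797 = 0.447841.

0.4478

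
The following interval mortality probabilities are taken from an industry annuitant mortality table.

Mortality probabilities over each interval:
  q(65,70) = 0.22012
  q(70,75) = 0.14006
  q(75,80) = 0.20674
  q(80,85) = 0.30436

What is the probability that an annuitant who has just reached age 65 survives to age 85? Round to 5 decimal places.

0.37008

Chaining the interval survival probabilities: (1 − 0.22012) × (1 − 0.14006) × (1 − 0.20674) × (1 − 0.30436).
= 0.77988 × 0.85994 × 0.79326 × 0.69564 = 0.370080.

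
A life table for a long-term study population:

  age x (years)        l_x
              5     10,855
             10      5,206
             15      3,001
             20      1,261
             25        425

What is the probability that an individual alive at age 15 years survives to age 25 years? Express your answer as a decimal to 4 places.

The conditional survival probability is l_25/l_15 = 425/3,001 = 0.141619.

0.1416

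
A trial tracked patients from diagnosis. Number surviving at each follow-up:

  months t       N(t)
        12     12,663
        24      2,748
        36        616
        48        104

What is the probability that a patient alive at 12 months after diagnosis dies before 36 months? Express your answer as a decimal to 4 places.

0.9514

P(die before 36 | alive at 12) = 1 − N(36)/N(12) = 1 − 616/12,663 = (12,047)/12,663 = 0.951354.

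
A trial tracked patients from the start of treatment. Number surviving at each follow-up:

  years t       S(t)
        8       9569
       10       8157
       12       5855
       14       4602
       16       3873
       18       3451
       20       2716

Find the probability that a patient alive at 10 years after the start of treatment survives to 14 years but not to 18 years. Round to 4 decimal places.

0.1411

This is the probability of reaching 14 but not 18, conditional on being alive at 10: (S(14) − S(18)) / S(10).
= (4602 − 3451) / 8157 = 1151 / 8157 = 0.141106.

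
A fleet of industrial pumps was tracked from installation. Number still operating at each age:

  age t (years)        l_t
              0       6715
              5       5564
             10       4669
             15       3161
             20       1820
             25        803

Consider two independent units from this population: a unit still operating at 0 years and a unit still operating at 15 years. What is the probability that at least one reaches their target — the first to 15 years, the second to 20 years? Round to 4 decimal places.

0.7755

p₁ = l_15/l_0 = 3161/6715 = 0.470737; p₂ = l_20/l_15 = 1820/3161 = 0.575767.
P(at least one) = 1 − (1−p₁)(1−p₂) = 1 − 0.529263 × 0.424233 = 0.775469.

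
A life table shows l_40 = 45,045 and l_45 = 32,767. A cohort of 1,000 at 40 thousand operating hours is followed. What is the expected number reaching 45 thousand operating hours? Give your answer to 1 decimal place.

The relevant probability is 32,767/45,045 = 0.727428.
Expected number = 1,000 × 0.727428 = 727.4.

727.4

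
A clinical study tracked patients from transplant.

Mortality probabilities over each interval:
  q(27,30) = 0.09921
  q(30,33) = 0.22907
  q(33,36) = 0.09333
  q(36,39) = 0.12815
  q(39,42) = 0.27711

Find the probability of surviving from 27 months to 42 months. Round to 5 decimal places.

The overall survival probability is (1 − 0.09921) × (1 − 0.22907) × (1 − 0.09333) × (1 − 0.12815) × (1 − 0.27711).
= 0.90079 × 0.77093 × 0.90667 × 0.87185 × 0.72289 = 0.396827.

0.39683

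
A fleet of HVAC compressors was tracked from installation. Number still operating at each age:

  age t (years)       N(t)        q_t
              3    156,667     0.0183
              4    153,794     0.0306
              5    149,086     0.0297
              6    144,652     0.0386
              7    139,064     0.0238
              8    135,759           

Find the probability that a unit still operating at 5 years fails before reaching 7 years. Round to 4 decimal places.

0.0672

P(fail before 7 | operational at 5) = 1 − N(7)/N(5) = 1 − 139,064/149,086 = (10,022)/149,086 = 0.067223.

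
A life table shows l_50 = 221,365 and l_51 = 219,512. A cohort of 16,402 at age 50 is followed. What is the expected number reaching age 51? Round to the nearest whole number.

16265

The relevant probability is 219,512/221,365 = 0.991629.
Expected number = 16,402 × 0.991629 = 16265.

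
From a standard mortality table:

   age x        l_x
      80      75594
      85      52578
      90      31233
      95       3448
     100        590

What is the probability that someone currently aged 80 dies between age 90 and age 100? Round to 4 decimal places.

We want 10|10q80 = (l_90 − l_100)/l_80.
This is the probability of reaching 90 but not 100, conditional on being alive at 80: (l_90 − l_100) / l_80.
= (31233 − 590) / 75594 = 30643 / 75594 = 0.405363.

0.4054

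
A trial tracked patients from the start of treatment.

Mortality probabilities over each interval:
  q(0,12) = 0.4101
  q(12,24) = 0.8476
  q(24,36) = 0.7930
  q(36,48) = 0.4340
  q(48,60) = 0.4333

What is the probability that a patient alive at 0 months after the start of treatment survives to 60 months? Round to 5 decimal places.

0.00597

Chaining the interval survival probabilities: (1 − 0.4101) × (1 − 0.8476) × (1 − 0.7930) × (1 − 0.4340) × (1 − 0.4333).
= 0.5899 × 0.1524 × 0.2070 × 0.5660 × 0.5667 = 0.005969.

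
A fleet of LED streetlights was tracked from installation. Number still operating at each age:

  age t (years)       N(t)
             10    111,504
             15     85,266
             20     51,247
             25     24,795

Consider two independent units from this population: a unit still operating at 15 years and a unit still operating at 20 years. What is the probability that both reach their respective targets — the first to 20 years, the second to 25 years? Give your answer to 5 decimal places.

p₁ = N(20)/N(15) = 51,247/85,266 = 0.601025; p₂ = N(25)/N(20) = 24,795/51,247 = 0.483833.
P(both) = p₁ × p₂ = 0.601025 × 0.483833 = 0.290796.

0.29080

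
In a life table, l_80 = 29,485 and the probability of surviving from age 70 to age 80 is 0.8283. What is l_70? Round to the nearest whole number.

l_70 = l_80 / p = 29,485 / 0.8283 = 35597.

35597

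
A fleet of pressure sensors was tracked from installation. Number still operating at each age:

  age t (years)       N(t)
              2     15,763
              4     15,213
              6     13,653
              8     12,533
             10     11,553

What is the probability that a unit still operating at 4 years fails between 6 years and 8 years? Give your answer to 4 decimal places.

This is the probability of reaching 6 but not 8, conditional on being operational at 4: (N(6) − N(8)) / N(4).
= (13,653 − 12,533) / 15,213 = 1,120 / 15,213 = 0.073621.

0.0736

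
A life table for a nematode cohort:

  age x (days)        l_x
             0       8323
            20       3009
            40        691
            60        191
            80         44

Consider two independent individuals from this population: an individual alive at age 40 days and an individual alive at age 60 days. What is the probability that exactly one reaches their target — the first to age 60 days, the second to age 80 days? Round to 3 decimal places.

0.379

p₁ = l_60/l_40 = 191/691 = 0.276411; p₂ = l_80/l_60 = 44/191 = 0.230366.
P(exactly one) = p₁(1−p₂) + (1−p₁)p₂ = 0.212735 + 0.166690 = 0.379426.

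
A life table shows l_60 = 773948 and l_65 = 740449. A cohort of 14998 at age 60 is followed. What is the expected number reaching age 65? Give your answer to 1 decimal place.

The relevant probability is 740449/773948 = 0.956717.
Expected number = 14998 × 0.956717 = 14348.8.

14348.8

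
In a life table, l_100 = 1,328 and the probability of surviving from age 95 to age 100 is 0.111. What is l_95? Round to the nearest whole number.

l_95 = l_100 / p = 1,328 / 0.111 = 11964.

11964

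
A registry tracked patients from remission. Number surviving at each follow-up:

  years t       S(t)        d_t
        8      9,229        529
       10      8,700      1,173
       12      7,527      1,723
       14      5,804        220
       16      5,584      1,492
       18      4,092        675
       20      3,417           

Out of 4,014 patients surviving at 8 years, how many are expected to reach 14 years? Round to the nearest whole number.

2524

The relevant probability is 5,804/9,229 = 0.628887.
Expected number = 4,014 × 0.628887 = 2524.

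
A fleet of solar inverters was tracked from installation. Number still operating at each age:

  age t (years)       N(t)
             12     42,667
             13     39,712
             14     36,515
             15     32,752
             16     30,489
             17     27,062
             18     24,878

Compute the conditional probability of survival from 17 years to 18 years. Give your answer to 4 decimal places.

0.9193

The conditional survival probability is N(18)/N(17) = 24,878/27,062 = 0.919296.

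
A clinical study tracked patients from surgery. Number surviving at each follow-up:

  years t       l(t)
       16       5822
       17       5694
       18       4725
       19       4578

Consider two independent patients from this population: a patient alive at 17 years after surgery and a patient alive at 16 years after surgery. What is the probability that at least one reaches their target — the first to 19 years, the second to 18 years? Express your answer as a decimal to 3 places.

p₁ = l(19)/l(17) = 4578/5694 = 0.804004; p₂ = l(18)/l(16) = 4725/5822 = 0.811577.
P(at least one) = 1 − (1−p₁)(1−p₂) = 1 − 0.195996 × 0.188423 = 0.963070.

0.963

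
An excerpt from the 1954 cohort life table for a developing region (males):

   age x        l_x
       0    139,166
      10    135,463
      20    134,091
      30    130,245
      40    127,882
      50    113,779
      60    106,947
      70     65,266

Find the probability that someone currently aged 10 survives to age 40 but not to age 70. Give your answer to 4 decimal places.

0.4622

We want 30|30q10 = (l_40 − l_70)/l_10.
This is the probability of reaching 40 but not 70, conditional on being alive at 10: (l_40 − l_70) / l_10.
= (127,882 − 65,266) / 135,463 = 62,616 / 135,463 = 0.462237.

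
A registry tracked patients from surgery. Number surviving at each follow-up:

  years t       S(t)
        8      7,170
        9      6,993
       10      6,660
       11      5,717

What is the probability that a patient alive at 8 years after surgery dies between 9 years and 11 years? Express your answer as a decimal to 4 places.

This is the probability of reaching 9 but not 11, conditional on being alive at 8: (S(9) − S(11)) / S(8).
= (6,993 − 5,717) / 7,170 = 1,276 / 7,170 = 0.177964.

0.1780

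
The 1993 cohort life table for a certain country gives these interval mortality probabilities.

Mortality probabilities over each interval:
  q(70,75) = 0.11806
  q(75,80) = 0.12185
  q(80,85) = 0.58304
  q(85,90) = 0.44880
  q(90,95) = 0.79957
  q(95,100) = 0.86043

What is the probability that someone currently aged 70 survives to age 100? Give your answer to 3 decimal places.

P(survive 70→100) = (1 − 0.11806) × (1 − 0.12185) × (1 − 0.58304) × (1 − 0.44880) × (1 − 0.79957) × (1 − 0.86043).
= 0.88194 × 0.87815 × 0.41696 × 0.55120 × 0.20043 × 0.13957 = 0.004979.

0.005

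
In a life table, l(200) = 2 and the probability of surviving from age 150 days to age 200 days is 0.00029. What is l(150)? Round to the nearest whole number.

6897

l(150) = l(200) / p = 2 / 0.00029 = 6897.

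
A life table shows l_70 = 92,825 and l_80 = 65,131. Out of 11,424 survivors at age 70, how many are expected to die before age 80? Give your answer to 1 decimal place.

3408.3

The relevant probability is 1 − 65,131/92,825 = 0.298346.
Expected number = 11,424 × 0.298346 = 3408.3.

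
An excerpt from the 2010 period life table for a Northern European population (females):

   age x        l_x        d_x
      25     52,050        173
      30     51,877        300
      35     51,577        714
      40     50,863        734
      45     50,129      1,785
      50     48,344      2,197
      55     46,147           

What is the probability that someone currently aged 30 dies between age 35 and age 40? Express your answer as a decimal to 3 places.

This is the probability of reaching 35 but not 40, conditional on being alive at 30: (l_35 − l_40) / l_30.
= (51,577 − 50,863) / 51,877 = 714 / 51,877 = 0.013763.

0.014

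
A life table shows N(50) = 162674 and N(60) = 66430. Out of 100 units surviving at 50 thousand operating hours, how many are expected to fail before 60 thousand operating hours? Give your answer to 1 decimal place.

The relevant probability is 1 − 66430/162674 = 0.591637.
Expected number = 100 × 0.591637 = 59.2.

59.2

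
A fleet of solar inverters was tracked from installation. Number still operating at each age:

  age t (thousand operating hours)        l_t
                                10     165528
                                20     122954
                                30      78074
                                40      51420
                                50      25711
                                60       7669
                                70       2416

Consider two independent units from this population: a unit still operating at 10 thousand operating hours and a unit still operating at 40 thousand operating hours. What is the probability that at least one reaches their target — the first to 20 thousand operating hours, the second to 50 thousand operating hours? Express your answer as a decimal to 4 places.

0.8714

p₁ = l_20/l_10 = 122954/165528 = 0.742799; p₂ = l_50/l_40 = 25711/51420 = 0.500019.
P(at least one) = 1 − (1−p₁)(1−p₂) = 1 − 0.257201 × 0.499981 = 0.871404.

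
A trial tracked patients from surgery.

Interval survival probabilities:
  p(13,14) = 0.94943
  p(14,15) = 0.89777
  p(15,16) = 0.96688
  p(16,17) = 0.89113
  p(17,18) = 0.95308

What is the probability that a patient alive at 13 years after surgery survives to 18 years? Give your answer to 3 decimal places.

Chaining the interval survival probabilities: 0.94943 × 0.89777 × 0.96688 × 0.89113 × 0.95308.
= 0.699956.

0.700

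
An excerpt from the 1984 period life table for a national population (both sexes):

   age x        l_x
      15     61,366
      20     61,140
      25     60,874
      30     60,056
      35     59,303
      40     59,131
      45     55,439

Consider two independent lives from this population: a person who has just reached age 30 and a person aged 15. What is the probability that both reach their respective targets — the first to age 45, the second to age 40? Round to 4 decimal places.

0.8895

p₁ = l_45/l_30 = 55,439/60,056 = 0.923122; p₂ = l_40/l_15 = 59,131/61,366 = 0.963579.
P(both) = p₁ × p₂ = 0.923122 × 0.963579 = 0.889501.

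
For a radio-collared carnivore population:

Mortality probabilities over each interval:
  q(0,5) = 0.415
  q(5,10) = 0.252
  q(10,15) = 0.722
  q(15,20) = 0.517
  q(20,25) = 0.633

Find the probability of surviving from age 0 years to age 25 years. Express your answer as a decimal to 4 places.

Survival from 0 to 25 is the product of surviving each interval: (1 − 0.415) × (1 − 0.252) × (1 − 0.722) × (1 − 0.517) × (1 − 0.633).
= 0.585 × 0.748 × 0.278 × 0.483 × 0.367 = 0.021563.

0.0216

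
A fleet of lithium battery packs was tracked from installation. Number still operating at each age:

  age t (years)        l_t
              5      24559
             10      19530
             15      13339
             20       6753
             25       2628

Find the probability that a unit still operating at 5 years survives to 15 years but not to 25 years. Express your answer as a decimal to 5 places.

This is the probability of reaching 15 but not 25, conditional on being operational at 5: (l_15 − l_25) / l_5.
= (13339 − 2628) / 24559 = 10711 / 24559 = 0.436133.

0.43613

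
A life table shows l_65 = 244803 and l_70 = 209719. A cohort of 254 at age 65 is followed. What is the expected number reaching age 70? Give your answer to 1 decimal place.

217.6

The relevant probability is 209719/244803 = 0.856685.
Expected number = 254 × 0.856685 = 217.6.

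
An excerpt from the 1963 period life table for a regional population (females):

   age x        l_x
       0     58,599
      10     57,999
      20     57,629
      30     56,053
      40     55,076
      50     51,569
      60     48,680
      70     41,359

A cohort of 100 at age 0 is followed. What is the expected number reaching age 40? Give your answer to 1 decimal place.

The relevant probability is 55,076/58,599 = 0.939880.
Expected number = 100 × 0.939880 = 94.0.

94.0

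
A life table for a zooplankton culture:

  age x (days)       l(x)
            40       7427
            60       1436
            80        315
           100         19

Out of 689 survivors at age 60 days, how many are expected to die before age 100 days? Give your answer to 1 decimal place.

The relevant probability is 1 − 19/1436 = 0.986769.
Expected number = 689 × 0.986769 = 679.9.

679.9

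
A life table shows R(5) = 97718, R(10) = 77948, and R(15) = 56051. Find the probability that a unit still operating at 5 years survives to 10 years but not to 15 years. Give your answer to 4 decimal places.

This is the probability of reaching 10 but not 15, conditional on being operational at 5: (R(10) − R(15)) / R(5).
= (77948 − 56051) / 97718 = 21897 / 97718 = 0.224084.

0.2241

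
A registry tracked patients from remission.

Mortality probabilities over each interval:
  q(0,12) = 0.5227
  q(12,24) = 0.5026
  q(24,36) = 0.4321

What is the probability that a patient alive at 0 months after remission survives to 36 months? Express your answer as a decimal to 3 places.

0.135

The overall survival probability is (1 − 0.5227) × (1 − 0.5026) × (1 − 0.4321).
= 0.4773 × 0.4974 × 0.5679 = 0.134825.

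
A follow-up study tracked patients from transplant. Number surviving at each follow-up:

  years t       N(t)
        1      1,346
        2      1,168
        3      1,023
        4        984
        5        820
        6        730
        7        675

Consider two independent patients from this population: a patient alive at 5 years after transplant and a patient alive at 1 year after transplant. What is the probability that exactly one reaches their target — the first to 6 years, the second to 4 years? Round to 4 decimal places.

p₁ = N(6)/N(5) = 730/820 = 0.890244; p₂ = N(4)/N(1) = 984/1,346 = 0.731055.
P(exactly one) = p₁(1−p₂) + (1−p₁)p₂ = 0.239427 + 0.080238 = 0.319664.

0.3197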